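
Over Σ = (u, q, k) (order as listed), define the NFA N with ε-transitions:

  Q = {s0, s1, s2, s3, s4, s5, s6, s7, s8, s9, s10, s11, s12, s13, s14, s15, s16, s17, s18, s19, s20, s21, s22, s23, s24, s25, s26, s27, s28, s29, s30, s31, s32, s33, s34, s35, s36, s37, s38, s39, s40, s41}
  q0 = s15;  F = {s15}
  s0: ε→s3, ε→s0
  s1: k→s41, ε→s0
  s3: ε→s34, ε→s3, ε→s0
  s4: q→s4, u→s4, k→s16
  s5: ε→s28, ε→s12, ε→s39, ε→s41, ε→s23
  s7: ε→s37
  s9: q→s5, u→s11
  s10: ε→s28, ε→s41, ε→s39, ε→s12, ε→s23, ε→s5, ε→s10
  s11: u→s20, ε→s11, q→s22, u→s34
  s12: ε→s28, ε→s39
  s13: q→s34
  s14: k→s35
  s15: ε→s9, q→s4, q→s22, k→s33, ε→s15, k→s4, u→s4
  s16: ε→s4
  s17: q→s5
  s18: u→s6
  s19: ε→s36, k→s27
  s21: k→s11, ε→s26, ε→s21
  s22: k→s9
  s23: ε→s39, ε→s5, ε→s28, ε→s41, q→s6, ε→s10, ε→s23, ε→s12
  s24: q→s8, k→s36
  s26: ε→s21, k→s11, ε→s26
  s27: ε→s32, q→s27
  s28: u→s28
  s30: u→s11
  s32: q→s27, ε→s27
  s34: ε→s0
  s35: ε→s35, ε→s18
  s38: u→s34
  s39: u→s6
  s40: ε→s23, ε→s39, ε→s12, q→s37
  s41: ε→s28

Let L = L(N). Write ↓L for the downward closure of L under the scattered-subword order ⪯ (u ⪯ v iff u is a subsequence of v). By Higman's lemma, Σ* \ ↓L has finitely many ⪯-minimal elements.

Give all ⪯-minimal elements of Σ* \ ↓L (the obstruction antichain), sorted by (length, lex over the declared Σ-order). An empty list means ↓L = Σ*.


min(Σ*\↓L) = [u, q, k].

|Q|=42, |F|=1, |δ|=78 (46 ε).
min D↑ (2 st, q0=0, F={1}): 0:u→1,q→1,k→1 1:u→1,q→1,k→1 (ε-aug+det+¬).
'u': |S_i|=[19, 17] end={s0,s10,s11,s12,s16,s20,s22,s23,s28,s3,s34,s39,…} rej; 1/1 single-dels accept.
'q': run [19, 17] end={s0,s10,s11,s12,s16,s20,s22,s23,s28,s3,s34,s39,…} — reject; 1/1 deletions ∈↓L.
'k': N↓-sim [19, 18] end={s0,s10,s11,s12,s16,s20,s22,s23,s28,s3,s33,s34,…} rej; 1/1 del acc.
3 words, ⪯-incomp.


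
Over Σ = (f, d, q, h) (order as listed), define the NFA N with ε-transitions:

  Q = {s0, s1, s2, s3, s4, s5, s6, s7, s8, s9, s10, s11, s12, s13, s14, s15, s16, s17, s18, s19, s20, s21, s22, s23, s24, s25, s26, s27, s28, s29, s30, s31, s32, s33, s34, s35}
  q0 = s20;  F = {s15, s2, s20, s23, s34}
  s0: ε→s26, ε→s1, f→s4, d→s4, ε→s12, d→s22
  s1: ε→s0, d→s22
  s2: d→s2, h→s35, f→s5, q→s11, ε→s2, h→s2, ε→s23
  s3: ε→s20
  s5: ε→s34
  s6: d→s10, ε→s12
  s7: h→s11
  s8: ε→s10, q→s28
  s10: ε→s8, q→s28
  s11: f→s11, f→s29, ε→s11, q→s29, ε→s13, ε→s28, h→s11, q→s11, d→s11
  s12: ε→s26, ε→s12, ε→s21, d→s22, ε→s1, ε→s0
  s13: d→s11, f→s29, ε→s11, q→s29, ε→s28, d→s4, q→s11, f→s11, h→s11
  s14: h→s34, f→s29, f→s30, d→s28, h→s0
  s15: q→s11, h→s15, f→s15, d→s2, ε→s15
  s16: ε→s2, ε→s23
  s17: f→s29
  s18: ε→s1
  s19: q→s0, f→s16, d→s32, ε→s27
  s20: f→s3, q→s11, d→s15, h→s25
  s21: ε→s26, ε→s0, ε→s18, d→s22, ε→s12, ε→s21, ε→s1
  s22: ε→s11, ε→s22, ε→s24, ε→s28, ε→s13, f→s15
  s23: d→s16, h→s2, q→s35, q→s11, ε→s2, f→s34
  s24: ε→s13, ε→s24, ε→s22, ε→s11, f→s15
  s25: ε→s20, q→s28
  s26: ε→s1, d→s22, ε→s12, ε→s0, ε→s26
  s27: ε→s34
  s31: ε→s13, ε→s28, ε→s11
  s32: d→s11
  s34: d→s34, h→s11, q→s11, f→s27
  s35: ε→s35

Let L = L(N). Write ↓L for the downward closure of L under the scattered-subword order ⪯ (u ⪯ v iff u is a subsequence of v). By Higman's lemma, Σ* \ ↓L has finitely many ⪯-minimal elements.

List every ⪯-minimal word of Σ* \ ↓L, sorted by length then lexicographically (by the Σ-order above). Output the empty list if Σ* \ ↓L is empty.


|Q|=36, |F|=5, |δ|=111 (52 ε).
min D↑ (5 st, q0=0, F={2}): 0:f→0,d→1,q→2,h→0 1:f→1,d→3,q→2,h→1 2:f→2,d→2,q→2,h→2 3:f→4,d→3,q→2,h→3 4:f→4,d→4,q→2,h→2 (ε-aug+det+¬).
'q': |S_i|=[16, 6] end={s11,s13,s28,s29,s35,s4} ∉↓L; 1/1 del acc.
'ddfh': N↓-sim [16, 13, 12, 8, 5] end={s11,s13,s28,s29,s4} ∉↓L; 4/4 del acc.
2 minimals (antichain).

min(Σ*\↓L) = [q, ddfh].


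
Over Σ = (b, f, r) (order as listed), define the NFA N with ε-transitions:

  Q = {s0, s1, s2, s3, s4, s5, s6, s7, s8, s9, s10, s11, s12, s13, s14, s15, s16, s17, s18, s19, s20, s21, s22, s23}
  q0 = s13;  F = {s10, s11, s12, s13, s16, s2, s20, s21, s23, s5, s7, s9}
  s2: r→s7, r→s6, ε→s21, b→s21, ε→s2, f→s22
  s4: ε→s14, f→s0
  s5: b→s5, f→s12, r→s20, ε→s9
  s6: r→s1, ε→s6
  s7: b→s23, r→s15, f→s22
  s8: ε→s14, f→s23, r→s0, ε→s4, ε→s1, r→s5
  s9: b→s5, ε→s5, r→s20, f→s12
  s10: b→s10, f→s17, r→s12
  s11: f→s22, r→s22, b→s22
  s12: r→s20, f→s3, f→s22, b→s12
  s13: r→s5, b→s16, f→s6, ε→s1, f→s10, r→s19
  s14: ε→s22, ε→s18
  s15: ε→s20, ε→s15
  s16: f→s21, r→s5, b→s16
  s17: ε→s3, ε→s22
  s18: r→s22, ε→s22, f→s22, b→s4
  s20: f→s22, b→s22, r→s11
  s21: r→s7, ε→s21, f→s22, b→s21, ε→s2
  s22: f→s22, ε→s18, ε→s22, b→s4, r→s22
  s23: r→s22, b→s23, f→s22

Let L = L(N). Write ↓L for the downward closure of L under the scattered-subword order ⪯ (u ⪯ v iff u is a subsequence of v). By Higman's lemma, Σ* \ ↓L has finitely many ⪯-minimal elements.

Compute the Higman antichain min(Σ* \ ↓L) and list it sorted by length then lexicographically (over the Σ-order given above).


A = [ff, rrb, rrf, rrrr, bfrbr].

|Q|=24, |F|=12, |δ|=72 (21 ε).
min D↑ (11 st, q0=0, F={5}): 0:b→1,f→2,r→3 1:b→1,f→4,r→3 2:b→2,f→5,r→6 3:b→3,f→6,r→7 4:b→4,f→5,r→8 5:b→5,f→5,r→5 6:b→6,f→5,r→7 7:b→5,f→5,r→9 8:b→10,f→5,r→7 9:b→5,f→5,r→5 10:b→10,f→5,r→5.
'ff': run [23, 18, 7] end={s0,s14,s17,s18,s22,s3,s4} ∉↓L; 2/2 single-dels accept.
'rrb': |S_i|=[23, 17, 9, 5] end={s0,s14,s18,s22,s4} — reject; 3/3 del acc.
'rrf': |S_i|=[23, 17, 9, 5] end={s0,s14,s18,s22,s4} rej; 3/3 deletions ∈↓L.
'rrrr': |S_i|=[23, 17, 9, 6, 5] end={s0,s14,s18,s22,s4} — reject; 4/4 deletions ∈↓L.
'bfrbr': |S_i|=[23, 21, 17, 12, 6, 5] end={s0,s14,s18,s22,s4} rej; 5/5 deletions ∈↓L.
5 minimals (antichain).


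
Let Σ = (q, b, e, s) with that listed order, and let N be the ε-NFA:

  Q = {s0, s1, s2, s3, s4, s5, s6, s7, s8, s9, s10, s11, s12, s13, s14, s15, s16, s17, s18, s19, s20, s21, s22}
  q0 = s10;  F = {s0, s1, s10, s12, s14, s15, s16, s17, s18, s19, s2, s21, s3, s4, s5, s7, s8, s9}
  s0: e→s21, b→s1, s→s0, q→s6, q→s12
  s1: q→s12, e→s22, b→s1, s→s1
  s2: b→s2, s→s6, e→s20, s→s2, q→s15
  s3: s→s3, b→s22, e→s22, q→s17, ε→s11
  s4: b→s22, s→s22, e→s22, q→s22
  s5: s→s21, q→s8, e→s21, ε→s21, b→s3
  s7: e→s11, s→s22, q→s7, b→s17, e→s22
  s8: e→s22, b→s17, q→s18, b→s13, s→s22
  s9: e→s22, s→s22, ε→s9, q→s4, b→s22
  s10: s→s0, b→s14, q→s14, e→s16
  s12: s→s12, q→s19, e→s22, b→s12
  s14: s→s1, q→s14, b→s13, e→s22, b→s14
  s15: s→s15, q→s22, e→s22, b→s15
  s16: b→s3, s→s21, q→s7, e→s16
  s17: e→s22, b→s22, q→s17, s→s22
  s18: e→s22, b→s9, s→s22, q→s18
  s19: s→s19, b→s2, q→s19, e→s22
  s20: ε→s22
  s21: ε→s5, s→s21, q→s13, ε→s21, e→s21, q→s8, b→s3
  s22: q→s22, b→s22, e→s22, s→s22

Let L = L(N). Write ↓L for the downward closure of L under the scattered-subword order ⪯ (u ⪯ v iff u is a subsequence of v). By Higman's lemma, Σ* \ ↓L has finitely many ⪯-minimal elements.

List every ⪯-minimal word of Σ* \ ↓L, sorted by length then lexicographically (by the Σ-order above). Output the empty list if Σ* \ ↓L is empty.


|Q|=23, |F|=18, |δ|=88 (6 ε).
min D↑ (18 st, q0=0, F={4}): 0:q→1,b→1,e→2,s→3 1:q→1,b→1,e→4,s→5 2:q→6,b→7,e→2,s→8 3:q→9,b→5,e→8,s→3 4:q→4,b→4,e→4,s→4 5:q→9,b→5,e→4,s→5 6:q→6,b→10,e→4,s→4 7:q→10,b→4,e→4,s→7 8:q→11,b→7,e→8,s→8 9:q→12,b→9,e→4,s→9 10:q→10,b→4,e→4,s→4 11:q→13,b→10,e→4,s→4 12:q→12,b→14,e→4,s→12 13:q→13,b→15,e→4,s→4 14:q→16,b→14,e→4,s→14 15:q→17,b→4,e→4,s→4 16:q→4,b→16,e→4,s→16 17:q→4,b→4,e→4,s→4 [Hopcroft].
'qe': N↓-sim [23, 17, 3] end={s11,s20,s22} rej; 2/2 del acc.
'be': |S_i|=[23, 15, 2] end={s20,s22} ∉↓L; 2/2 single-dels accept.
'eqs': |S_i|=[23, 14, 9, 1] end={s22} — reject; 3/3 single-dels accept.
'ebb': run [23, 14, 7, 1] end={s22} ∉↓L; 3/3 del acc.
'sqqbqq': |S_i|=[23, 19, 13, 10, 7, 3, 1] end={s22} rej; 6/6 single-dels accept.
5 minimals (antichain).

min(Σ*\↓L) = [qe, be, eqs, ebb, sqqbqq].


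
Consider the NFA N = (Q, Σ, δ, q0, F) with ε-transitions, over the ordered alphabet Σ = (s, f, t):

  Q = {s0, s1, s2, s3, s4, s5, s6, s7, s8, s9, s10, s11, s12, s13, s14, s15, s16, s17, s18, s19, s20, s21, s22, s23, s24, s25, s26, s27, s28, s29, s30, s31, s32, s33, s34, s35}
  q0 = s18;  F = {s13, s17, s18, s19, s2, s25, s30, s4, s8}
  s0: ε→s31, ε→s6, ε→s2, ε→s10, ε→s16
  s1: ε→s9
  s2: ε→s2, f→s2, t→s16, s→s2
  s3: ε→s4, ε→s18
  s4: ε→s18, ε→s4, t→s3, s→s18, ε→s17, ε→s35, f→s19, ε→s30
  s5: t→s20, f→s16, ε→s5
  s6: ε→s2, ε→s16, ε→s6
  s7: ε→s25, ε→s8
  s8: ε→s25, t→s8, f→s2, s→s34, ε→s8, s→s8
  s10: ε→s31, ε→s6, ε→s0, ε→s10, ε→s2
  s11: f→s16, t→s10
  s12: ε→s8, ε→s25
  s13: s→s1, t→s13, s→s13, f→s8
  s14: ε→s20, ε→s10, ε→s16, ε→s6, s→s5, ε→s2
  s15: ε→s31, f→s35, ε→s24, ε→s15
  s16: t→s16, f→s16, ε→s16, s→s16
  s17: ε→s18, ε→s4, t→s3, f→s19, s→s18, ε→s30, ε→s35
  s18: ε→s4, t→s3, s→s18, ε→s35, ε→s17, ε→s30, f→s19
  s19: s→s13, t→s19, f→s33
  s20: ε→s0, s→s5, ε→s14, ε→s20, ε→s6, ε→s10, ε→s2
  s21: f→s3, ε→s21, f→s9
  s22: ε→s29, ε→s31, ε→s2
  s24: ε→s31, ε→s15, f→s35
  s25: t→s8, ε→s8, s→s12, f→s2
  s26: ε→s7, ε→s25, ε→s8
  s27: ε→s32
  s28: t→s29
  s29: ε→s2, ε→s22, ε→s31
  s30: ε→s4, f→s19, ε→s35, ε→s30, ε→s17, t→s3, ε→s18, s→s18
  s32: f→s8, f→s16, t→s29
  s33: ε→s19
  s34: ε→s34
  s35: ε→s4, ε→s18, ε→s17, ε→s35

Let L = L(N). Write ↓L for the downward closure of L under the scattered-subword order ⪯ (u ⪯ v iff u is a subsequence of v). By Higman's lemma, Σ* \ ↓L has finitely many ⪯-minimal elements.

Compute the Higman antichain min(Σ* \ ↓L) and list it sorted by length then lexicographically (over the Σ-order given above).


Antichain: [fsfft].

|Q|=36, |F|=9, |δ|=123 (77 ε).
min D↑ (6 st, q0=0, F={5}): 0:s→0,f→1,t→0 1:s→2,f→1,t→1 2:s→2,f→3,t→2 3:s→3,f→4,t→3 4:s→4,f→4,t→5 5:s→5,f→5,t→5 [Hopcroft].
'fsfft': run [17, 11, 9, 6, 2, 1] end={s16} rej; 5/5 del acc.
1 minimals (antichain).


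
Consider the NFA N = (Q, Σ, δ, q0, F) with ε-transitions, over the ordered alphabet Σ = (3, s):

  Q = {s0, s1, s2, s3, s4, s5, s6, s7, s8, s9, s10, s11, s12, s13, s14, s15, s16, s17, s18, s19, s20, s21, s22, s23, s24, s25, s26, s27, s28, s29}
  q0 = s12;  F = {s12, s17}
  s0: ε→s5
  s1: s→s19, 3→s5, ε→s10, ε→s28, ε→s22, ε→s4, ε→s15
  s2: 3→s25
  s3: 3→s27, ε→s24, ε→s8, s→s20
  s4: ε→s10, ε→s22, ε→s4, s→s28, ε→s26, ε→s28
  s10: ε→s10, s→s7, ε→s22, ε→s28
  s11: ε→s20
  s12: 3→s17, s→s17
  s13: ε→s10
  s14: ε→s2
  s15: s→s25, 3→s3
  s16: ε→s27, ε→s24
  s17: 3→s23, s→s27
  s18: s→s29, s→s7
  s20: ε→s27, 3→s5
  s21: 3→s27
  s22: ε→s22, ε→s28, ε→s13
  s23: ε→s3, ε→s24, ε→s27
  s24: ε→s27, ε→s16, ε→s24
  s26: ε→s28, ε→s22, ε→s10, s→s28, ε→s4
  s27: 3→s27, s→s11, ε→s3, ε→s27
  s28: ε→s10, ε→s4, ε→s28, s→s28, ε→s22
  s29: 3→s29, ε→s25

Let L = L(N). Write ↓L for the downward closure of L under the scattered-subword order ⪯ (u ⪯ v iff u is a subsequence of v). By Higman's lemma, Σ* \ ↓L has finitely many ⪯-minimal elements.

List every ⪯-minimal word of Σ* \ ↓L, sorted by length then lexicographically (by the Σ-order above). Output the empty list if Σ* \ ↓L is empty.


min(Σ*\↓L) = [33, 3s, s3, ss].

|Q|=30, |F|=2, |δ|=64 (42 ε).
min D↑ (3 st, q0=0, F={2}): 0:3→1,s→1 1:3→2,s→2 2:3→2,s→2.
'33': run [11, 10, 9] end={s11,s16,s20,s23,s24,s27,s3,s5,s8} — reject; 2/2 deletions ∈↓L.
'3s': run [11, 10, 8] end={s11,s16,s20,s24,s27,s3,s5,s8} ∉↓L; 2/2 del acc.
's3': run [11, 10, 9] end={s11,s16,s20,s23,s24,s27,s3,s5,s8} ∉↓L; 2/2 del acc.
'ss': run [11, 10, 8] end={s11,s16,s20,s24,s27,s3,s5,s8} ∉↓L; 2/2 single-dels accept.
4 minimals (antichain).


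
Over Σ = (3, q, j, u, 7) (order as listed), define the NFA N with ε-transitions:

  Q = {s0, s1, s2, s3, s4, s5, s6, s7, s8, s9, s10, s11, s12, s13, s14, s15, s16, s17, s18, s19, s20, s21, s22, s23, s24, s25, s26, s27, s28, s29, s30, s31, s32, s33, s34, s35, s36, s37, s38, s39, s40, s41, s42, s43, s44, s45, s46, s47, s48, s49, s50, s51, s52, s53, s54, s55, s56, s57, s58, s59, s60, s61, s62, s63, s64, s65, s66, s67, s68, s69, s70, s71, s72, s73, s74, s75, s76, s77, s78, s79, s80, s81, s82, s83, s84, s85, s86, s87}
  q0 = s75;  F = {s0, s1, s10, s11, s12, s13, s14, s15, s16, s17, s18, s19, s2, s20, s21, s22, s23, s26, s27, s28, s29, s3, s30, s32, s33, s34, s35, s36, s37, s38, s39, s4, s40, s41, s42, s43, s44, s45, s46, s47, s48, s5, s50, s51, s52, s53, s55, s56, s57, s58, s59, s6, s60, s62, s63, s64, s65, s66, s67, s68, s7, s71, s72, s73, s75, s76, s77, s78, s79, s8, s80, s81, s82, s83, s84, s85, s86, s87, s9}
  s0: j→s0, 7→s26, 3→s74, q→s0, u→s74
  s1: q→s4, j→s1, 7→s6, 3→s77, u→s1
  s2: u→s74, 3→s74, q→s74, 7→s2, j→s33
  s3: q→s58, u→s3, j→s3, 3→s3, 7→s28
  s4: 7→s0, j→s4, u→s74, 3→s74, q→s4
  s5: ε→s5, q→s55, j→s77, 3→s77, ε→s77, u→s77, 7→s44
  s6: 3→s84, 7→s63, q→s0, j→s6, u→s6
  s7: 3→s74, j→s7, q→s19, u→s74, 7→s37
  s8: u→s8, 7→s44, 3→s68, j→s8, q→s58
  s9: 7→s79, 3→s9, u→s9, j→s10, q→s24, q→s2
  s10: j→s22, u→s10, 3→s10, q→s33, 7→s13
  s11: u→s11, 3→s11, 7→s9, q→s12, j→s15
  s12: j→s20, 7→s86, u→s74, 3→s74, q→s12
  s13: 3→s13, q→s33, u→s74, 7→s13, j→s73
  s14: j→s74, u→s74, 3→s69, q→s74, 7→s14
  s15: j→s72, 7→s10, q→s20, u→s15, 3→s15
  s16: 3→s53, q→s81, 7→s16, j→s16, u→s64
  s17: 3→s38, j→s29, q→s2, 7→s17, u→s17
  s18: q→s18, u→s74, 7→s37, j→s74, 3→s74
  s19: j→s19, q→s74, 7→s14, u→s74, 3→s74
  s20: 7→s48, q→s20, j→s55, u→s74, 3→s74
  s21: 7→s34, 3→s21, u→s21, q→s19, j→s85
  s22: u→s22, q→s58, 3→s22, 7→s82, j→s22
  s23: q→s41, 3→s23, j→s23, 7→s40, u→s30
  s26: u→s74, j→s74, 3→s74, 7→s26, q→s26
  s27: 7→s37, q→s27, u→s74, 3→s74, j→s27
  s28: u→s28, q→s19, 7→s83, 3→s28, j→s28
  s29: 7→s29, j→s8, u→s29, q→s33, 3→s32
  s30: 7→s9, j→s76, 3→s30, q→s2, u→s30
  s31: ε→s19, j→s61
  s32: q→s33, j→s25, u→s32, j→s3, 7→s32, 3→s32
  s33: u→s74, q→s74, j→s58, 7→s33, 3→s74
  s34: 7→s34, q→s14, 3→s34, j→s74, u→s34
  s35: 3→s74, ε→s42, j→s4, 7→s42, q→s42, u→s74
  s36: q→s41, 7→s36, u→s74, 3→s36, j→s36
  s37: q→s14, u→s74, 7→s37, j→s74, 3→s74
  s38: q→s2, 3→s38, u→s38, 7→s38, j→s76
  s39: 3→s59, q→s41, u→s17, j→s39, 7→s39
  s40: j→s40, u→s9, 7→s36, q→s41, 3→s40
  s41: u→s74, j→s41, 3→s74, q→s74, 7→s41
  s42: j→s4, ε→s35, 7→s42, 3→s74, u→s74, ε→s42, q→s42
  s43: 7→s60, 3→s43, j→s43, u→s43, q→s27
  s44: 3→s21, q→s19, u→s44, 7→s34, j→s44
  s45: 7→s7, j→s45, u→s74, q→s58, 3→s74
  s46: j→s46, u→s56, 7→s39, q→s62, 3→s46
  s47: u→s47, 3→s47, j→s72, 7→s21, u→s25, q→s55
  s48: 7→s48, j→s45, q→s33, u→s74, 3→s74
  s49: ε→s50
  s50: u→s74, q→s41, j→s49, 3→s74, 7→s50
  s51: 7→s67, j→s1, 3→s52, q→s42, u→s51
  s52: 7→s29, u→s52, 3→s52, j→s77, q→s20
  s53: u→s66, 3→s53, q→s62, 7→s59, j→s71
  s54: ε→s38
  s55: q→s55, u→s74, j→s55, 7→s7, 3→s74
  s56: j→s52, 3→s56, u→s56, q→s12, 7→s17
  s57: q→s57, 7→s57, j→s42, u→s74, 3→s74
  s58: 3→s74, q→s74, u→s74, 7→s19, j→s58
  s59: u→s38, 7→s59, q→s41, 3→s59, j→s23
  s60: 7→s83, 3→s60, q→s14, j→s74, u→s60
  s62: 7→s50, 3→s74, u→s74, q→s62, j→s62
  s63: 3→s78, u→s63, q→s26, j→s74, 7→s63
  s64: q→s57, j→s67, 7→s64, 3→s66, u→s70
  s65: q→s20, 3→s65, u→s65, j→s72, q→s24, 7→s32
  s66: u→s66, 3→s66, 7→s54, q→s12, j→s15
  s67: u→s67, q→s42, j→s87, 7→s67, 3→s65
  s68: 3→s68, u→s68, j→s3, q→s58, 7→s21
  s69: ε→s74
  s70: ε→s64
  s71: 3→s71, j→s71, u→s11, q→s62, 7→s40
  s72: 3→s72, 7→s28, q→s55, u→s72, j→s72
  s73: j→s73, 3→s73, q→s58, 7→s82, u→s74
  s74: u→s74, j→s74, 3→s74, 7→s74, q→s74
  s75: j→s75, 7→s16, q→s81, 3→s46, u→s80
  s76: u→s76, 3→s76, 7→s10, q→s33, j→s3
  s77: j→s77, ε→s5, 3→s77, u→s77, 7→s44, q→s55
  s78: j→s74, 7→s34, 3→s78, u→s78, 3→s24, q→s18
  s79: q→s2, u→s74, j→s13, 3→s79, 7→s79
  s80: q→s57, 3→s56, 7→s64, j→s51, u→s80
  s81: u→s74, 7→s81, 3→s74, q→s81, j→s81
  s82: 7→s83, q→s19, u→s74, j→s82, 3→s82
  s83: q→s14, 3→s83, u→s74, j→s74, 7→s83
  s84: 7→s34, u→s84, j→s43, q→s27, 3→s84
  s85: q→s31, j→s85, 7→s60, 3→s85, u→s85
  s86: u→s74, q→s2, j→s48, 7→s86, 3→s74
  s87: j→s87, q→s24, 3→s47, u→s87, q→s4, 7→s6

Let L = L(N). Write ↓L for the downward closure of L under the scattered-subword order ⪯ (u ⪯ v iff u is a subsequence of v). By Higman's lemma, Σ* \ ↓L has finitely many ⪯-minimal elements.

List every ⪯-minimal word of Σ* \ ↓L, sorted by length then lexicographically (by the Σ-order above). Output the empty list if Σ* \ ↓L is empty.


Antichain: [q3, qu, 37qq, ujj77j, 73j77u].

|Q|=88, |F|=79, |δ|=418 (11 ε).
min D↑ (78 st, q0=0, F={8}): 0:3→1,q→2,j→0,u→3,7→4 1:3→1,q→5,j→1,u→6,7→7 2:3→8,q→2,j→2,u→8,7→2 3:3→6,q→9,j→10,u→3,7→11 4:3→12,q→2,j→4,u→11,7→4 5:3→8,q→5,j→5,u→8,7→13 6:3→6,q→14,j→15,u→6,7→16 7:3→17,q→18,j→7,u→16,7→7 8:3→8,q→8,j→8,u→8,7→8 9:3→8,q→9,j→19,u→8,7→9 10:3→15,q→19,j→20,u→10,7→21 11:3→22,q→9,j→21,u→11,7→11 12:3→12,q→5,j→23,u→22,7→17 13:3→8,q→18,j→13,u→8,7→13 14:3→8,q→14,j→24,u→8,7→25 15:3→15,q→24,j→26,u→15,7→27 16:3→28,q→29,j→27,u→16,7→16 17:3→17,q→18,j→30,u→28,7→17 18:3→8,q→8,j→18,u→8,7→18 19:3→8,q→19,j→31,u→8,7→19 20:3→26,q→31,j→20,u→20,7→32 21:3→33,q→19,j→34,u→21,7→21 22:3→22,q→14,j→35,u→22,7→28 23:3→23,q→5,j→23,u→36,7→37 24:3→8,q→24,j→38,u→8,7→39 25:3→8,q→29,j→39,u→8,7→25 26:3→26,q→38,j→26,u→26,7→40 27:3→41,q→42,j→43,u→27,7→27 28:3→28,q→29,j→44,u→28,7→28 29:3→8,q→8,j→42,u→8,7→29 30:3→30,q→18,j→30,u→45,7→37 31:3→8,q→31,j→31,u→8,7→46 32:3→47,q→46,j→32,u→32,7→48 33:3→33,q→24,j→49,u→33,7→41 34:3→50,q→31,j→34,u→34,7→32 35:3→35,q→24,j→49,u→35,7→51 36:3→36,q→14,j→35,u→36,7→52 37:3→37,q→18,j→37,u→52,7→53 38:3→8,q→38,j→38,u→8,7→54 39:3→8,q→42,j→55,u→8,7→39 40:3→56,q→57,j→40,u→40,7→58 41:3→41,q→42,j→59,u→41,7→41 42:3→8,q→8,j→60,u→8,7→42 43:3→61,q→60,j→43,u→43,7→40 44:3→44,q→42,j→59,u→44,7→51 45:3→45,q→29,j→44,u→45,7→52 46:3→8,q→46,j→46,u→8,7→62 47:3→47,q→63,j→64,u→47,7→58 48:3→65,q→62,j→8,u→48,7→48 49:3→49,q→38,j→49,u→49,7→66 50:3→50,q→38,j→49,u→50,7→56 51:3→51,q→42,j→67,u→51,7→68 52:3→52,q→29,j→51,u→52,7→69 53:3→53,q→18,j→53,u→8,7→53 54:3→8,q→57,j→54,u→8,7→70 55:3→8,q→60,j→55,u→8,7→54 56:3→56,q→57,j→71,u→56,7→58 57:3→8,q→8,j→57,u→8,7→72 58:3→58,q→72,j→8,u→58,7→58 59:3→59,q→60,j→59,u→59,7→66 60:3→8,q→8,j→60,u→8,7→57 61:3→61,q→60,j→59,u→61,7→56 62:3→8,q→62,j→8,u→8,7→62 63:3→8,q→63,j→63,u→8,7→70 64:3→64,q→63,j→64,u→64,7→73 65:3→65,q→74,j→8,u→65,7→58 66:3→66,q→57,j→66,u→66,7→75 67:3→67,q→60,j→67,u→67,7→76 68:3→68,q→42,j→77,u→8,7→68 69:3→69,q→29,j→68,u→8,7→69 70:3→8,q→72,j→8,u→8,7→70 71:3→71,q→57,j→71,u→71,7→73 72:3→8,q→8,j→8,u→8,7→72 73:3→73,q→72,j→8,u→73,7→75 74:3→8,q→74,j→8,u→8,7→70 75:3→75,q→72,j→8,u→8,7→75 76:3→76,q→57,j→76,u→8,7→75 77:3→77,q→60,j→77,u→8,7→76.
'q3': |S_i|=[88, 31, 2] end={s69,s74} — reject; 2/2 del acc.
'qu': |S_i|=[88, 31, 1] end={s74} ∉↓L; 2/2 single-dels accept.
'37qq': run [88, 70, 48, 11, 1] end={s74} rej; 4/4 single-dels accept.
'ujj77j': |S_i|=[88, 73, 57, 42, 26, 12, 1] end={s74} rej; 6/6 single-dels accept.
'73j77u': |S_i|=[88, 79, 60, 46, 28, 21, 1] end={s74} — reject; 6/6 deletions ∈↓L.
5 words, ⪯-incomp.


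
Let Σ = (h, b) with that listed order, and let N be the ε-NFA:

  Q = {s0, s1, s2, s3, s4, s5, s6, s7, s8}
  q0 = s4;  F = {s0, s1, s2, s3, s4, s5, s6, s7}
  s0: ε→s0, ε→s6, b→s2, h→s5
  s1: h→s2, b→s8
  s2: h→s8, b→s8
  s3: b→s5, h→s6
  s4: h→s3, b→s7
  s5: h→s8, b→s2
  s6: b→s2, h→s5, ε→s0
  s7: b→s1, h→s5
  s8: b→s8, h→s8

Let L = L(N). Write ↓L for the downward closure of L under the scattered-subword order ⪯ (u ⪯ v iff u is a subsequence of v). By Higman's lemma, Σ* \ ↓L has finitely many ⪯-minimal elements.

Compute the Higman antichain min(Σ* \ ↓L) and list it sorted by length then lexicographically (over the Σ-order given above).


|Q|=9, |F|=8, |δ|=21 (3 ε).
min D↑ (8 st, q0=0, F={7}): 0:h→1,b→2 1:h→3,b→4 2:h→4,b→5 3:h→4,b→6 4:h→7,b→6 5:h→6,b→7 6:h→7,b→7 7:h→7,b→7 [Hopcroft].
'hbh': |S_i|=[9, 6, 3, 1] end={s8} rej; 3/3 deletions ∈↓L.
'bhh': run [9, 5, 3, 1] end={s8} — reject; 3/3 del acc.
'bbb': N↓-sim [9, 5, 3, 1] end={s8} rej; 3/3 deletions ∈↓L.
'hhhh': |S_i|=[9, 6, 5, 3, 1] end={s8} rej; 4/4 del acc.
'hhbb': run [9, 6, 5, 2, 1] end={s8} rej; 4/4 deletions ∈↓L.
5 obstructions.

min(Σ*\↓L) = [hbh, bhh, bbb, hhhh, hhbb].


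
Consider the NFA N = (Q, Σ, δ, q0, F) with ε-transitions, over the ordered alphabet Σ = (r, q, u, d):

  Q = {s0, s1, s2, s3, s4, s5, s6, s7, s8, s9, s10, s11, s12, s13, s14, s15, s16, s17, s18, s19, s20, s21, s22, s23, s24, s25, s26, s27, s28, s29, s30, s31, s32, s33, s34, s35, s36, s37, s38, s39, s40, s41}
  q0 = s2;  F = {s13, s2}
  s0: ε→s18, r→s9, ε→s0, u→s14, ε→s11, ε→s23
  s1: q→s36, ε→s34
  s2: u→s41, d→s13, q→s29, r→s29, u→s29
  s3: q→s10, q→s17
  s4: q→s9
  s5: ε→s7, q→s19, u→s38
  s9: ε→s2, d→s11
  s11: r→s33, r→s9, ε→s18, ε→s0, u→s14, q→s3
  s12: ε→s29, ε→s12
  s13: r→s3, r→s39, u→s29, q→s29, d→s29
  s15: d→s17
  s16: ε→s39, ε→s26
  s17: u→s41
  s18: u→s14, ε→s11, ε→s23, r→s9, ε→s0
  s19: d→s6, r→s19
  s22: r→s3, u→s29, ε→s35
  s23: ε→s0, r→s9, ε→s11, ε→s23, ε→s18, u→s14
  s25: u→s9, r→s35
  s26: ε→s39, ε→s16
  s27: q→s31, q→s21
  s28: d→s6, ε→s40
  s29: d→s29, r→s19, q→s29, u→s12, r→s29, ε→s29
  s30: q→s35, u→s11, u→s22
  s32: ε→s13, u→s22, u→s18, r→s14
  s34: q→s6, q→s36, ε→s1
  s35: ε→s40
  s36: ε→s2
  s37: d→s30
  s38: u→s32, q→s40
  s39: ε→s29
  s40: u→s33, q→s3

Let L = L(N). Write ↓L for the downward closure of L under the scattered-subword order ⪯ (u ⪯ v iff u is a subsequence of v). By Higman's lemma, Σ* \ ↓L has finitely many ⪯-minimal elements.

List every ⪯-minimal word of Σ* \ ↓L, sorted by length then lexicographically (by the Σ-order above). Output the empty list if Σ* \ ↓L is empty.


min(Σ*\↓L) = [r, q, u, dd].

|Q|=42, |F|=2, |δ|=86 (30 ε).
min D↑ (3 st, q0=0, F={1}): 0:r→1,q→1,u→1,d→2 1:r→1,q→1,u→1,d→1 2:r→1,q→1,u→1,d→1 [Hopcroft].
'r': |S_i|=[11, 9] end={s10,s12,s17,s19,s29,s3,s39,s41,s6} — reject; 1/1 deletions ∈↓L.
'q': |S_i|=[11, 7] end={s10,s12,s17,s19,s29,s41,s6} ∉↓L; 1/1 deletions ∈↓L.
'u': |S_i|=[11, 5] end={s12,s19,s29,s41,s6} — reject; 1/1 deletions ∈↓L.
'dd': N↓-sim [11, 10, 4] end={s12,s19,s29,s6} rej; 2/2 deletions ∈↓L.
4 words, ⪯-incomp.


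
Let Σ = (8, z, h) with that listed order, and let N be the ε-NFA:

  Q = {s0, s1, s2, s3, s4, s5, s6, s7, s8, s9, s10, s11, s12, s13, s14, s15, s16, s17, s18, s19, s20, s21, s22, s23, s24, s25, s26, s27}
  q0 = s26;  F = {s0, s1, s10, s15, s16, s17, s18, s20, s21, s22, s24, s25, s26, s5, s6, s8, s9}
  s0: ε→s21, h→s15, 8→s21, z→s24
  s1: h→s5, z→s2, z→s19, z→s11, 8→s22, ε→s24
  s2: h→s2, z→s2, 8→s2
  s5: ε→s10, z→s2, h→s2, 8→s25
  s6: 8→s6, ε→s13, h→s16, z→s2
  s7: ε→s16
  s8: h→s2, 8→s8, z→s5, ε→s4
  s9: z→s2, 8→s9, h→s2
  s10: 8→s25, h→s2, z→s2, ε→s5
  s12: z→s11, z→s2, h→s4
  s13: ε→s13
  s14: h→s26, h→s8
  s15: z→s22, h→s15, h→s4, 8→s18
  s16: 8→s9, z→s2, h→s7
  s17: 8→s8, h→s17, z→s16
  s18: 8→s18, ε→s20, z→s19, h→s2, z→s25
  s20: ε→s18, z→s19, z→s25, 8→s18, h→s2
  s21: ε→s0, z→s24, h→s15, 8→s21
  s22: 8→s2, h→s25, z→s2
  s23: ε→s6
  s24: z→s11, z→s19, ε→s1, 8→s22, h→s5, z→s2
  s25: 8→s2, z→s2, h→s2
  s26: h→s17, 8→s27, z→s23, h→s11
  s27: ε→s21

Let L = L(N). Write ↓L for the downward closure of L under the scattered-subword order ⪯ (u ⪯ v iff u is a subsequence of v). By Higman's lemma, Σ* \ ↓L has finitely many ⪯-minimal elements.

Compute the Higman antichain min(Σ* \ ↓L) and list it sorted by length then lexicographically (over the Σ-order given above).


|Q|=28, |F|=17, |δ|=81 (14 ε).
min D↑ (14 st, q0=0, F={6}): 0:8→1,z→2,h→3 1:8→1,z→4,h→5 2:8→2,z→6,h→7 3:8→8,z→7,h→3 4:8→9,z→6,h→10 5:8→11,z→9,h→5 6:8→6,z→6,h→6 7:8→12,z→6,h→7 8:8→8,z→10,h→6 9:8→6,z→6,h→13 10:8→13,z→6,h→6 11:8→11,z→13,h→6 12:8→12,z→6,h→6 13:8→6,z→6,h→6 (ε-aug+det+¬).
'zz': |S_i|=[25, 15, 3] end={s11,s19,s2} rej; 2/2 deletions ∈↓L.
'h8h': N↓-sim [25, 16, 10, 1] end={s2} — reject; 3/3 single-dels accept.
'8z88': run [25, 22, 9, 3, 1] end={s2} — reject; 4/4 del acc.
'8zhh': |S_i|=[25, 22, 9, 4, 1] end={s2} rej; 4/4 deletions ∈↓L.
'8hz8': |S_i|=[25, 22, 13, 4, 1] end={s2} ∉↓L; 4/4 deletions ∈↓L.
5 words, ⪯-incomp.

min(Σ*\↓L) = [zz, h8h, 8z88, 8zhh, 8hz8].


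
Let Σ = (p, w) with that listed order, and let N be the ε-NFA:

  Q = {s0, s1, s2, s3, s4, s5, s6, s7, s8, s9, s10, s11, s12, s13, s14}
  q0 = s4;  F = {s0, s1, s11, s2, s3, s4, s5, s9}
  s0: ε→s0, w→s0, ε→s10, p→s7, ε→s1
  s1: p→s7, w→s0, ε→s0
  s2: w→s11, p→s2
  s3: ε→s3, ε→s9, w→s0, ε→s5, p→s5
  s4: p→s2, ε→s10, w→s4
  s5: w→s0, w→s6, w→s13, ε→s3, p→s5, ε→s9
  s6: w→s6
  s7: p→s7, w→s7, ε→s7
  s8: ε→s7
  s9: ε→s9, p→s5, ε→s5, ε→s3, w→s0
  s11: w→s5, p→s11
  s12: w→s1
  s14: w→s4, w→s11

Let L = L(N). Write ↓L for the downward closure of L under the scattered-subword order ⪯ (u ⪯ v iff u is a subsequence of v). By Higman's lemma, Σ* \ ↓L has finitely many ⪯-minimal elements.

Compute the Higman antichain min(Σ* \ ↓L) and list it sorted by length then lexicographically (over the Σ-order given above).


|Q|=15, |F|=8, |δ|=39 (15 ε).
min D↑ (6 st, q0=0, F={5}): 0:p→1,w→0 1:p→1,w→2 2:p→2,w→3 3:p→3,w→4 4:p→5,w→4 5:p→5,w→5.
'pwwwp': N↓-sim [12, 11, 10, 9, 6, 1] end={s7} — reject; 5/5 del acc.
1 words, ⪯-incomp.

Antichain: [pwwwp].


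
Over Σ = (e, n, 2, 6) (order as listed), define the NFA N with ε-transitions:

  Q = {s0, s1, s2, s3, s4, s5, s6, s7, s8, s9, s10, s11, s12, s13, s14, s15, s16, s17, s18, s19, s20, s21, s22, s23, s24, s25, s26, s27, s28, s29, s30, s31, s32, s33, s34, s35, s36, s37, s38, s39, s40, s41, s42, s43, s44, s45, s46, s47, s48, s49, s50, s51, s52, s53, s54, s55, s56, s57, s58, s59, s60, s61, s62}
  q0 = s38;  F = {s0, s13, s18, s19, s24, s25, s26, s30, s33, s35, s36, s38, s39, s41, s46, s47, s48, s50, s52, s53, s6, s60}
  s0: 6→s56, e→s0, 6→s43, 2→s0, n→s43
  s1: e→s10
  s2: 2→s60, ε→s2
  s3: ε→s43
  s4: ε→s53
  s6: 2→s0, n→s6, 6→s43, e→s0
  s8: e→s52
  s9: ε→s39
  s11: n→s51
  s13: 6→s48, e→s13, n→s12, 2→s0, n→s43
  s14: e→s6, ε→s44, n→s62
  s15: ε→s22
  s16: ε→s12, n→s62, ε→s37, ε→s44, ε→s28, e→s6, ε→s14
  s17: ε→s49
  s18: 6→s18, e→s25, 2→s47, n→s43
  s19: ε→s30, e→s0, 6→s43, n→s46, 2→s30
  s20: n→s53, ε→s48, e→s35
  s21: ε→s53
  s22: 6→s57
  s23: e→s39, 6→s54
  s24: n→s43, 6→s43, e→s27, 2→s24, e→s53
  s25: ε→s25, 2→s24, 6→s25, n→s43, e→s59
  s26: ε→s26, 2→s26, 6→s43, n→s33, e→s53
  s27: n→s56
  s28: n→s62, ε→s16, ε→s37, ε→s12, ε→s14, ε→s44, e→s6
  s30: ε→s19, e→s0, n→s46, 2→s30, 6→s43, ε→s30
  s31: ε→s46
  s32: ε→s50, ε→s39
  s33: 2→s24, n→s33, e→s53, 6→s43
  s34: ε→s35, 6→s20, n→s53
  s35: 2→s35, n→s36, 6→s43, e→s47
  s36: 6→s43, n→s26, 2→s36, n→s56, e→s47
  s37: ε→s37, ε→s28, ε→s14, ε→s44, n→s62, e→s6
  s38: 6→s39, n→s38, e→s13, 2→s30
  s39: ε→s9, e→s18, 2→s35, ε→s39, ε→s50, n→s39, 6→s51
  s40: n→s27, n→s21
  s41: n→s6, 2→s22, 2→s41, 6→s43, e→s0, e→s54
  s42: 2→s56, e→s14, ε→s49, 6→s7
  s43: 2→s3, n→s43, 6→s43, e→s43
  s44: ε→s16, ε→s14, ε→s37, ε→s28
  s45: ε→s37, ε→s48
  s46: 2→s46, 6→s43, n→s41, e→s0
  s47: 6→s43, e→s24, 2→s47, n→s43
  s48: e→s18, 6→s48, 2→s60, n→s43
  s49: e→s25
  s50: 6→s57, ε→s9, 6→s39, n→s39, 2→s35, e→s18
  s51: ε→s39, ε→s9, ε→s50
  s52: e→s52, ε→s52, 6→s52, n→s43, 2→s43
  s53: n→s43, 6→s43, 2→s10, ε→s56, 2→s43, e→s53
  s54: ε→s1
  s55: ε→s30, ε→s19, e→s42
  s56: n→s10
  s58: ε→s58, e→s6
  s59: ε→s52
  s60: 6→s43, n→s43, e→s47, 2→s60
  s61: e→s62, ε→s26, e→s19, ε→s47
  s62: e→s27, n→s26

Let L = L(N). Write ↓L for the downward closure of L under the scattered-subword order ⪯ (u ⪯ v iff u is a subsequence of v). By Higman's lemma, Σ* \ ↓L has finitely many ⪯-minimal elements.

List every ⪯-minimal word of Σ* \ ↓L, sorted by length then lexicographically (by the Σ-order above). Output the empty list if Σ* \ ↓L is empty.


|Q|=63, |F|=22, |δ|=188 (55 ε).
min D↑ (21 st, q0=0, F={4}): 0:e→1,n→0,2→2,6→3 1:e→1,n→4,2→5,6→6 2:e→5,n→7,2→2,6→4 3:e→8,n→3,2→9,6→3 4:e→4,n→4,2→4,6→4 5:e→5,n→4,2→5,6→4 6:e→8,n→4,2→10,6→6 7:e→5,n→11,2→7,6→4 8:e→12,n→4,2→13,6→8 9:e→13,n→14,2→9,6→4 10:e→13,n→4,2→10,6→4 11:e→5,n→15,2→11,6→4 12:e→16,n→4,2→17,6→12 13:e→17,n→4,2→13,6→4 14:e→13,n→18,2→14,6→4 15:e→5,n→15,2→5,6→4 16:e→16,n→4,2→4,6→16 17:e→19,n→4,2→17,6→4 18:e→19,n→20,2→18,6→4 19:e→19,n→4,2→4,6→4 20:e→19,n→20,2→17,6→4 [Hopcroft].
'en': |S_i|=[35, 19, 5] end={s10,s12,s3,s43,s56} rej; 2/2 del acc.
'26': N↓-sim [35, 23, 5] end={s10,s3,s43,s56,s57} ∉↓L; 2/2 del acc.
'6eee2': |S_i|=[35, 23, 12, 10, 8, 3] end={s10,s3,s43} rej; 5/5 single-dels accept.
'2nnn2n': |S_i|=[35, 23, 19, 16, 10, 8, 4] end={s10,s3,s43,s56} ∉↓L; 6/6 del acc.
'62nne2': |S_i|=[35, 23, 13, 11, 9, 6, 3] end={s10,s3,s43} rej; 6/6 del acc.
5 obstructions.

Antichain: [en, 26, 6eee2, 2nnn2n, 62nne2].


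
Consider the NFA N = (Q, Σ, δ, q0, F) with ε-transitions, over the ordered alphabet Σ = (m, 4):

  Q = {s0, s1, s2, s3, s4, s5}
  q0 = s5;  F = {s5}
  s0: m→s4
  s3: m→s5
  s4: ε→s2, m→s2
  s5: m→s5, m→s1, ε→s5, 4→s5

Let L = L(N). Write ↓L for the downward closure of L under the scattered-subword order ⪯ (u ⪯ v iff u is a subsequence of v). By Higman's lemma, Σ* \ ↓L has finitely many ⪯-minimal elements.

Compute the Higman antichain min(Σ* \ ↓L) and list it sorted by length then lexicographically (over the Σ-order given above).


A = [].

|Q|=6, |F|=1, |δ|=8 (2 ε).
min D↑ (1 st, q0=0, F={}): 0:m→0,4→0 (ε-aug+det+¬).
L(D↑) = ∅ ⇒ ↓L = Σ*.


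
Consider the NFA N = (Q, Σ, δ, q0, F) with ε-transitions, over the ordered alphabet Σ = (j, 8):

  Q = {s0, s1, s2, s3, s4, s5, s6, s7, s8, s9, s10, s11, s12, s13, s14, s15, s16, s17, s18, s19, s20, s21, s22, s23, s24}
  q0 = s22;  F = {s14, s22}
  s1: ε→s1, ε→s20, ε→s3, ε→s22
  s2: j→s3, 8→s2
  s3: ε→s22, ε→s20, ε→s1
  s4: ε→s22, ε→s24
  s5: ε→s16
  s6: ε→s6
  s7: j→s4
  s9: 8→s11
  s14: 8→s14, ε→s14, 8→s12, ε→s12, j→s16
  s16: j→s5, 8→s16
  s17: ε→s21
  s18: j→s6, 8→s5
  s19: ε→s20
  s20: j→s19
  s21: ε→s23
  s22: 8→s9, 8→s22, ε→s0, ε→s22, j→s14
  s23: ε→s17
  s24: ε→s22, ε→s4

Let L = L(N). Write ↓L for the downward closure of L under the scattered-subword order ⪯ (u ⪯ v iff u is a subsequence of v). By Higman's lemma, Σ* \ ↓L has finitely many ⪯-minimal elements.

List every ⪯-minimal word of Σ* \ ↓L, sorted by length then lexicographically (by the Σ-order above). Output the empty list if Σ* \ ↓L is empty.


min(Σ*\↓L) = [jj].

|Q|=25, |F|=2, |δ|=36 (21 ε).
min D↑ (3 st, q0=0, F={2}): 0:j→1,8→0 1:j→2,8→1 2:j→2,8→2 (ε-aug+det+¬).
'jj': run [8, 4, 2] end={s16,s5} ∉↓L; 2/2 single-dels accept.
1 obstructions.


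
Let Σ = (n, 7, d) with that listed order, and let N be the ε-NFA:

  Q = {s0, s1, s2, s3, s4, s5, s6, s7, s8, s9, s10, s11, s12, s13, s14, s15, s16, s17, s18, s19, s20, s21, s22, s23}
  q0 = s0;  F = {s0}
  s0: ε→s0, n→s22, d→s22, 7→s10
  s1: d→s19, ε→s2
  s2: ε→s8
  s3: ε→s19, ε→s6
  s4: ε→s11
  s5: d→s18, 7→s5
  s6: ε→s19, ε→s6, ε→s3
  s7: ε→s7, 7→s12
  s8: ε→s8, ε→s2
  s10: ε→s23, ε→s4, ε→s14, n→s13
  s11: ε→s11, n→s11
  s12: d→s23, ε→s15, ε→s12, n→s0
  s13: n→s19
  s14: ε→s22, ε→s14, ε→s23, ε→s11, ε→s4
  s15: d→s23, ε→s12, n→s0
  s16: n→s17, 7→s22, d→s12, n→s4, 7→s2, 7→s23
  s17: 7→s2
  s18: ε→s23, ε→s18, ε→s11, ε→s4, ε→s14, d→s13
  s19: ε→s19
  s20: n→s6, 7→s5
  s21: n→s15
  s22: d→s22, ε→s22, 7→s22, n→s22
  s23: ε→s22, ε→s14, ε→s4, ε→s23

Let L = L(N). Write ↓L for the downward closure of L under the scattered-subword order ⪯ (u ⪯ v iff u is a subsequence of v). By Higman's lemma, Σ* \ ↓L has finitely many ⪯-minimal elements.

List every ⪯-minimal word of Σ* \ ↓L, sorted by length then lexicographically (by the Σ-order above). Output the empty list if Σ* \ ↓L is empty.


Antichain: [n, 7, d].

|Q|=24, |F|=1, |δ|=63 (35 ε).
min D↑ (2 st, q0=0, F={1}): 0:n→1,7→1,d→1 1:n→1,7→1,d→1.
'n': run [9, 4] end={s11,s13,s19,s22} — reject; 1/1 deletions ∈↓L.
'7': run [9, 8] end={s10,s11,s13,s14,s19,s22,s23,s4} — reject; 1/1 single-dels accept.
'd': run [9, 1] end={s22} — reject; 1/1 deletions ∈↓L.
3 words, ⪯-incomp.


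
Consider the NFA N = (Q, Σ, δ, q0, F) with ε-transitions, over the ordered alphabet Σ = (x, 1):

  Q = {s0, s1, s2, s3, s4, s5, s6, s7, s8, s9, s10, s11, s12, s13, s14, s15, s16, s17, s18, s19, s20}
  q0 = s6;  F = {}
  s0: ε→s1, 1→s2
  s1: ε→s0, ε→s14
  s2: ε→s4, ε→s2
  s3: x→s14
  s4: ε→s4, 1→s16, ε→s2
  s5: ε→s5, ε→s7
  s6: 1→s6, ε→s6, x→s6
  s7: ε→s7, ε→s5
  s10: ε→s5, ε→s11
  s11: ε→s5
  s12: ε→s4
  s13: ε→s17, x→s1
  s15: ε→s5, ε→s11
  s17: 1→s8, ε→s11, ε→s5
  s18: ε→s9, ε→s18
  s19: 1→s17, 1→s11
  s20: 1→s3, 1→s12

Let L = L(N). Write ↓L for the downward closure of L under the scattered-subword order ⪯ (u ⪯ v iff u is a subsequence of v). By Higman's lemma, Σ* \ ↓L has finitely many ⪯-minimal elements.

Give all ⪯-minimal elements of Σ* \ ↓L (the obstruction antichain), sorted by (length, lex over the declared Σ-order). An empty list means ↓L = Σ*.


|Q|=21, |F|=0, |δ|=34 (23 ε).
min D↑ (1 st, q0=0, F={0}): 0:x→0,1→0.
ε ∈ L(D↑) — L = ∅.

min(Σ*\↓L) = [ε].


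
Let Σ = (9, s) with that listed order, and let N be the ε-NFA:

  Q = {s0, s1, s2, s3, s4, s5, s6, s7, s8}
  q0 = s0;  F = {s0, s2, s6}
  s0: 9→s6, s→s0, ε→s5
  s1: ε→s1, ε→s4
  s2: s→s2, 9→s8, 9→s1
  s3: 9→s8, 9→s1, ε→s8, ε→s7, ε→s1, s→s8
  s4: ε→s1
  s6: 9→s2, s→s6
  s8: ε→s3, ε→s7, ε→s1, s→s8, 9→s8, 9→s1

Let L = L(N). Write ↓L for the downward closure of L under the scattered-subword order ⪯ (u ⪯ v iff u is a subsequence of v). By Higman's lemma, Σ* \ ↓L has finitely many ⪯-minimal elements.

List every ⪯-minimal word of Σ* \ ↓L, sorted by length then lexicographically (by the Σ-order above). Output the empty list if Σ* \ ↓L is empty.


|Q|=9, |F|=3, |δ|=23 (10 ε).
min D↑ (4 st, q0=0, F={3}): 0:9→1,s→0 1:9→2,s→1 2:9→3,s→2 3:9→3,s→3 [Hopcroft].
'999': N↓-sim [9, 7, 6, 5] end={s1,s3,s4,s7,s8} rej; 3/3 deletions ∈↓L.
1 minimals (antichain).

min(Σ*\↓L) = [999].


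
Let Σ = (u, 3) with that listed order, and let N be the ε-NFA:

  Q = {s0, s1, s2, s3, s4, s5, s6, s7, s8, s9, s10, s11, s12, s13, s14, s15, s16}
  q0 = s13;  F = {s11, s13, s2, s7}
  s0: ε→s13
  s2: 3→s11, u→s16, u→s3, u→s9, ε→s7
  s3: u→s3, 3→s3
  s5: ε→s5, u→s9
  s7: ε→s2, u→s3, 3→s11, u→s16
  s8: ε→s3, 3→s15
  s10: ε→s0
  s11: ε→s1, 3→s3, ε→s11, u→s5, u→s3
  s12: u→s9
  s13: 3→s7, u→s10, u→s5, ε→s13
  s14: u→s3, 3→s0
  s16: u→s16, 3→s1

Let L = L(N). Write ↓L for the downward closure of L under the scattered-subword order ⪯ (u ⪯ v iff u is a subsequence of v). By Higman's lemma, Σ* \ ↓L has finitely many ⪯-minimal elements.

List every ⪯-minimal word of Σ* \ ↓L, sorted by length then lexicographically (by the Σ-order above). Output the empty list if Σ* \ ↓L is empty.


A = [3u, 333].

|Q|=17, |F|=4, |δ|=31 (9 ε).
min D↑ (4 st, q0=0, F={2}): 0:u→0,3→1 1:u→2,3→3 2:u→2,3→2 3:u→2,3→2 (ε-aug+det+¬).
'3u': |S_i|=[11, 8, 5] end={s1,s16,s3,s5,s9} ∉↓L; 2/2 single-dels accept.
'333': run [11, 8, 5, 1] end={s3} ∉↓L; 3/3 deletions ∈↓L.
2 words, ⪯-incomp.


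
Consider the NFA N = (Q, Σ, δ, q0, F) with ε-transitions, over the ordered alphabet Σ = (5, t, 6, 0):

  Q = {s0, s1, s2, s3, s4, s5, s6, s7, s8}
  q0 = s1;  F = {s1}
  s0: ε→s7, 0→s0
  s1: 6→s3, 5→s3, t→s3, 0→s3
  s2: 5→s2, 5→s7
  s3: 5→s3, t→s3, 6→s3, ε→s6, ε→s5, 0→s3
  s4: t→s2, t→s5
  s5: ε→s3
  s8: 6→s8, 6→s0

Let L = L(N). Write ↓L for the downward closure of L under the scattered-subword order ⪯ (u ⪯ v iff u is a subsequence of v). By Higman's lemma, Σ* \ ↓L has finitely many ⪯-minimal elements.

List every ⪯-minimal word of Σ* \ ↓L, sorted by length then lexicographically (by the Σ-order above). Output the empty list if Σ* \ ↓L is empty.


|Q|=9, |F|=1, |δ|=19 (4 ε).
min D↑ (2 st, q0=0, F={1}): 0:5→1,t→1,6→1,0→1 1:5→1,t→1,6→1,0→1 [Hopcroft].
'5': run [4, 3] end={s3,s5,s6} rej; 1/1 del acc.
't': run [4, 3] end={s3,s5,s6} rej; 1/1 deletions ∈↓L.
'6': |S_i|=[4, 3] end={s3,s5,s6} ∉↓L; 1/1 deletions ∈↓L.
'0': run [4, 3] end={s3,s5,s6} rej; 1/1 del acc.
4 obstructions.

min(Σ*\↓L) = [5, t, 6, 0].
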